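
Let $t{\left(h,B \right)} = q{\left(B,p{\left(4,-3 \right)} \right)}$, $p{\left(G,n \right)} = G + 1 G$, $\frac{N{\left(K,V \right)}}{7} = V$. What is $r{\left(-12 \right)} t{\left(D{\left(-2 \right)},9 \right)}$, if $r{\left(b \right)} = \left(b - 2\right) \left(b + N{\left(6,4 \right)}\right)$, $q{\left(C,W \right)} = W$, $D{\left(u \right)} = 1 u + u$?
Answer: $-1792$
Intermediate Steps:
$D{\left(u \right)} = 2 u$ ($D{\left(u \right)} = u + u = 2 u$)
$N{\left(K,V \right)} = 7 V$
$p{\left(G,n \right)} = 2 G$ ($p{\left(G,n \right)} = G + G = 2 G$)
$r{\left(b \right)} = \left(-2 + b\right) \left(28 + b\right)$ ($r{\left(b \right)} = \left(b - 2\right) \left(b + 7 \cdot 4\right) = \left(-2 + b\right) \left(b + 28\right) = \left(-2 + b\right) \left(28 + b\right)$)
$t{\left(h,B \right)} = 8$ ($t{\left(h,B \right)} = 2 \cdot 4 = 8$)
$r{\left(-12 \right)} t{\left(D{\left(-2 \right)},9 \right)} = \left(-56 + \left(-12\right)^{2} + 26 \left(-12\right)\right) 8 = \left(-56 + 144 - 312\right) 8 = \left(-224\right) 8 = -1792$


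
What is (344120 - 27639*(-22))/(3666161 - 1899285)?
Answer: 476089/883438 ≈ 0.53891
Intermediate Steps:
(344120 - 27639*(-22))/(3666161 - 1899285) = (344120 + 608058)/1766876 = 952178*(1/1766876) = 476089/883438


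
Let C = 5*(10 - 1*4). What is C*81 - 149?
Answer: 2281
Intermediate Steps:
C = 30 (C = 5*(10 - 4) = 5*6 = 30)
C*81 - 149 = 30*81 - 149 = 2430 - 149 = 2281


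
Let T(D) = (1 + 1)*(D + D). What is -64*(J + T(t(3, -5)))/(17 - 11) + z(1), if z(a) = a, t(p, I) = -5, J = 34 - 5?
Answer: -95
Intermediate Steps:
J = 29
T(D) = 4*D (T(D) = 2*(2*D) = 4*D)
-64*(J + T(t(3, -5)))/(17 - 11) + z(1) = -64*(29 + 4*(-5))/(17 - 11) + 1 = -64*(29 - 20)/6 + 1 = -576/6 + 1 = -64*3/2 + 1 = -96 + 1 = -95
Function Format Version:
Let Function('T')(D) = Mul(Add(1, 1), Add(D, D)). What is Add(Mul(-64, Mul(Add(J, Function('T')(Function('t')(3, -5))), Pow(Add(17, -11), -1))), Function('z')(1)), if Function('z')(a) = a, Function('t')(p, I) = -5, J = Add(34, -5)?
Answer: -95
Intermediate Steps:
J = 29
Function('T')(D) = Mul(4, D) (Function('T')(D) = Mul(2, Mul(2, D)) = Mul(4, D))
Add(Mul(-64, Mul(Add(J, Function('T')(Function('t')(3, -5))), Pow(Add(17, -11), -1))), Function('z')(1)) = Add(Mul(-64, Mul(Add(29, Mul(4, -5)), Pow(Add(17, -11), -1))), 1) = Add(Mul(-64, Mul(Add(29, -20), Pow(6, -1))), 1) = Add(Mul(-64, Mul(9, Rational(1, 6))), 1) = Add(Mul(-64, Rational(3, 2)), 1) = Add(-96, 1) = -95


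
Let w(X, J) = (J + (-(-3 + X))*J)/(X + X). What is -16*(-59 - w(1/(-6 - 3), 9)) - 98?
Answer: -1818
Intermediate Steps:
w(X, J) = (J + J*(3 - X))/(2*X) (w(X, J) = (J + (3 - X)*J)/((2*X)) = (J + J*(3 - X))*(1/(2*X)) = (J + J*(3 - X))/(2*X))
-16*(-59 - w(1/(-6 - 3), 9)) - 98 = -16*(-59 - 9*(4 - 1/(-6 - 3))/(2*(1/(-6 - 3)))) - 98 = -16*(-59 - 9*(4 - 1/(-9))/(2*(1/(-9)))) - 98 = -16*(-59 - 9*(4 - 1*(-⅑))/(2*(-⅑))) - 98 = -16*(-59 - 9*(-9)*(4 + ⅑)/2) - 98 = -16*(-59 - 9*(-9)*37/(2*9)) - 98 = -16*(-59 - 1*(-333/2)) - 98 = -16*(-59 + 333/2) - 98 = -16*215/2 - 98 = -1720 - 98 = -1818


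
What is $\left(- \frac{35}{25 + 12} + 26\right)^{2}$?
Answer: $\frac{859329}{1369} \approx 627.71$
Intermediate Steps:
$\left(- \frac{35}{25 + 12} + 26\right)^{2} = \left(- \frac{35}{37} + 26\right)^{2} = \left(\frac{927}{37}\right)^{2} = \frac{859329}{1369}$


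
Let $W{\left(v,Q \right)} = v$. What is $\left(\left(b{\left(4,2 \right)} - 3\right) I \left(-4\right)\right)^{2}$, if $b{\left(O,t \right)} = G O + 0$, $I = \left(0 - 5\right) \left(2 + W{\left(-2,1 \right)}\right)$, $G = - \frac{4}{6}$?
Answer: $0$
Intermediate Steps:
$G = - \frac{2}{3}$ ($G = \left(-4\right) \frac{1}{6} = - \frac{2}{3} \approx -0.66667$)
$I = 0$ ($I = \left(0 - 5\right) \left(2 - 2\right) = \left(-5\right) 0 = 0$)
$b{\left(O,t \right)} = - \frac{2 O}{3}$ ($b{\left(O,t \right)} = - \frac{2 O}{3} + 0 = - \frac{2 O}{3}$)
$\left(\left(b{\left(4,2 \right)} - 3\right) I \left(-4\right)\right)^{2} = \left(\left(\left(- \frac{2}{3}\right) 4 - 3\right) 0 \left(-4\right)\right)^{2} = \left(\left(- \frac{8}{3} - 3\right) 0 \left(-4\right)\right)^{2} = \left(\left(- \frac{17}{3}\right) 0 \left(-4\right)\right)^{2} = \left(0 \left(-4\right)\right)^{2} = 0^{2} = 0$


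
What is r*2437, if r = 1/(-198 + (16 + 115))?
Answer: -2437/67 ≈ -36.373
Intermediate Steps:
r = -1/67 (r = 1/(-198 + 131) = 1/(-67) = -1/67 ≈ -0.014925)
r*2437 = -1/67*2437 = -2437/67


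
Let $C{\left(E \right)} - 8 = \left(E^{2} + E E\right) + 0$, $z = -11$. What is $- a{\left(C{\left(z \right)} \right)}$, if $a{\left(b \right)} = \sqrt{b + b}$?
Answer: $- 10 \sqrt{5} \approx -22.361$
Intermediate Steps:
$C{\left(E \right)} = 8 + 2 E^{2}$ ($C{\left(E \right)} = 8 + \left(\left(E^{2} + E E\right) + 0\right) = 8 + \left(\left(E^{2} + E^{2}\right) + 0\right) = 8 + \left(2 E^{2} + 0\right) = 8 + 2 E^{2}$)
$a{\left(b \right)} = \sqrt{2} \sqrt{b}$ ($a{\left(b \right)} = \sqrt{2 b} = \sqrt{2} \sqrt{b}$)
$- a{\left(C{\left(z \right)} \right)} = - \sqrt{2} \sqrt{8 + 2 \left(-11\right)^{2}} = - \sqrt{2} \sqrt{8 + 2 \cdot 121} = - \sqrt{2} \sqrt{8 + 242} = - \sqrt{2} \sqrt{250} = - \sqrt{2} \cdot 5 \sqrt{10} = - 10 \sqrt{5}$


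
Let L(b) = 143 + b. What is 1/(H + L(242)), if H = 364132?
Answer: 1/364517 ≈ 2.7434e-6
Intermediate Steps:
1/(H + L(242)) = 1/(364132 + (143 + 242)) = 1/(364132 + 385) = 1/364517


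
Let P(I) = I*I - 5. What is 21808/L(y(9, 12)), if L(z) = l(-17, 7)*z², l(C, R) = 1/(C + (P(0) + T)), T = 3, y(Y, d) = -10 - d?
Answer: -103588/121 ≈ -856.10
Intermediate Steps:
P(I) = -5 + I² (P(I) = I² - 5 = -5 + I²)
l(C, R) = 1/(-2 + C) (l(C, R) = 1/(C + ((-5 + 0²) + 3)) = 1/(C + ((-5 + 0) + 3)) = 1/(C + (-5 + 3)) = 1/(C - 2) = 1/(-2 + C))
L(z) = -z²/19 (L(z) = z²/(-2 - 17) = z²/(-19) = -z²/19)
21808/L(y(9, 12)) = 21808/((-(-10 - 1*12)²/19)) = 21808/((-(-10 - 12)²/19)) = 21808/((-1/19*(-22)²)) = 21808/((-1/19*484)) = 21808/(-484/19) = 21808*(-19/484) = -103588/121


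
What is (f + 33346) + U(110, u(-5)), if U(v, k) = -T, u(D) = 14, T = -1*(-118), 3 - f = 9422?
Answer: 23809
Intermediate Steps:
f = -9419 (f = 3 - 1*9422 = 3 - 9422 = -9419)
T = 118
U(v, k) = -118 (U(v, k) = -1*118 = -118)
(f + 33346) + U(110, u(-5)) = (-9419 + 33346) - 118 = 23927 - 118 = 23809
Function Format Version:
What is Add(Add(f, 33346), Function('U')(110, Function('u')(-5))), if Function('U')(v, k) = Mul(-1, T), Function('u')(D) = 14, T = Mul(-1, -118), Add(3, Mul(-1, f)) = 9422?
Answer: 23809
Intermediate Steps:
f = -9419 (f = Add(3, Mul(-1, 9422)) = Add(3, -9422) = -9419)
T = 118
Function('U')(v, k) = -118 (Function('U')(v, k) = Mul(-1, 118) = -118)
Add(Add(f, 33346), Function('U')(110, Function('u')(-5))) = Add(Add(-9419, 33346), -118) = Add(23927, -118) = 23809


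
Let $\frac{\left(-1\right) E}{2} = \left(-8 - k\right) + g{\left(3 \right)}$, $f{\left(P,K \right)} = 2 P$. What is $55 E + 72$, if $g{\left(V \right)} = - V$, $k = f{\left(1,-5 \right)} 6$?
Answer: $2602$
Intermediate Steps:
$k = 12$ ($k = 2 \cdot 1 \cdot 6 = 2 \cdot 6 = 12$)
$E = 46$ ($E = - 2 \left(\left(-8 - 12\right) - 3\right) = - 2 \left(-20 - 3\right) = \left(-2\right) \left(-23\right) = 46$)
$55 E + 72 = 55 \cdot 46 + 72 = 2530 + 72 = 2602$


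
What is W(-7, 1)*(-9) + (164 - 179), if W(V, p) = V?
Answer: 48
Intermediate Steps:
W(-7, 1)*(-9) + (164 - 179) = -7*(-9) + (164 - 179) = 63 - 15 = 48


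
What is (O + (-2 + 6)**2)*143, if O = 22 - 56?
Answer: -2574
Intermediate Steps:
O = -34
(O + (-2 + 6)**2)*143 = (-34 + (-2 + 6)**2)*143 = (-34 + 4**2)*143 = (-34 + 16)*143 = -18*143 = -2574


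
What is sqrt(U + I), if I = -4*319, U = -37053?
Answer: I*sqrt(38329) ≈ 195.78*I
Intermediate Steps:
I = -1276
sqrt(U + I) = sqrt(-37053 - 1276) = sqrt(-38329) = I*sqrt(38329)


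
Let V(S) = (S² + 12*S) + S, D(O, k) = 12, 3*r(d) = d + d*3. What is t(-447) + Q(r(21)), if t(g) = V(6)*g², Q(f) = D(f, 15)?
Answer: 22778238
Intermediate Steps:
r(d) = 4*d/3 (r(d) = (d + d*3)/3 = (d + 3*d)/3 = (4*d)/3 = 4*d/3)
Q(f) = 12
V(S) = S² + 13*S
t(g) = 114*g² (t(g) = (6*(13 + 6))*g² = (6*19)*g² = 114*g²)
t(-447) + Q(r(21)) = 114*(-447)² + 12 = 114*199809 + 12 = 22778226 + 12 = 22778238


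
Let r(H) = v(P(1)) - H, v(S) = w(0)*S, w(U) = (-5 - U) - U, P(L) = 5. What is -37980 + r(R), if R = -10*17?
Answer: -37835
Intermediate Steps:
w(U) = -5 - 2*U
v(S) = -5*S (v(S) = (-5 - 2*0)*S = (-5 + 0)*S = -5*S)
R = -170
r(H) = -25 - H (r(H) = -5*5 - H = -25 - H)
-37980 + r(R) = -37980 + (-25 - 1*(-170)) = -37980 + (-25 + 170) = -37980 + 145 = -37835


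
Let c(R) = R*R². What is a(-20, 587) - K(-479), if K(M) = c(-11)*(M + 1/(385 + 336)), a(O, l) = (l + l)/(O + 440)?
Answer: -13790084479/21630 ≈ -6.3754e+5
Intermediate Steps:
c(R) = R³
a(O, l) = 2*l/(440 + O) (a(O, l) = (2*l)/(440 + O) = 2*l/(440 + O))
K(M) = -1331/721 - 1331*M (K(M) = (-11)³*(M + 1/(385 + 336)) = -1331*(M + 1/721) = -1331*(1/721 + M) = -1331/721 - 1331*M)
a(-20, 587) - K(-479) = 2*587/(440 - 20) - (-1331/721 - 1331*(-479)) = 2*587/420 - (-1331/721 + 637549) = 2*587*(1/420) - 1*459671498/721 = 587/210 - 459671498/721 = -13790084479/21630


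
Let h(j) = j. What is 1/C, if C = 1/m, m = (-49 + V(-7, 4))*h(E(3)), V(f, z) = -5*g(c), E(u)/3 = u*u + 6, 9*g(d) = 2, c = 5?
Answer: -2255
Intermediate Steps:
g(d) = 2/9 (g(d) = (1/9)*2 = 2/9)
E(u) = 18 + 3*u**2 (E(u) = 3*(u*u + 6) = 3*(u**2 + 6) = 3*(6 + u**2) = 18 + 3*u**2)
V(f, z) = -10/9 (V(f, z) = -5*2/9 = -10/9)
m = -2255 (m = (-49 - 10/9)*(18 + 3*3**2) = -451*(18 + 3*9)/9 = -451*(18 + 27)/9 = -451/9*45 = -2255)
C = -1/2255 (C = 1/(-2255) = -1/2255 ≈ -0.00044346)
1/C = 1/(-1/2255) = -2255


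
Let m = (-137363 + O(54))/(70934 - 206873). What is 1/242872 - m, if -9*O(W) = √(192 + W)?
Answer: -33361490597/33015776808 - √246/1223451 ≈ -1.0105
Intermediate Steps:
O(W) = -√(192 + W)/9
m = 137363/135939 + √246/1223451 (m = (-137363 - √(192 + 54)/9)/(70934 - 206873) = (-137363 - √246/9)/(-135939) = (-137363 - √246/9)*(-1/135939) = 137363/135939 + √246/1223451 ≈ 1.0105)
1/242872 - m = 1/242872 - (137363/135939 + √246/1223451) = 1/242872 + (-137363/135939 - √246/1223451) = -33361490597/33015776808 - √246/1223451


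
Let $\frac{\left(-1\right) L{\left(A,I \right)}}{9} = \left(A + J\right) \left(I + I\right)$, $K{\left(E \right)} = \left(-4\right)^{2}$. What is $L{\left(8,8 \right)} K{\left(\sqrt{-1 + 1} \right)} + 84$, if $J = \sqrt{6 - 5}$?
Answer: $-20652$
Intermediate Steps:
$J = 1$ ($J = \sqrt{1} = 1$)
$K{\left(E \right)} = 16$
$L{\left(A,I \right)} = - 18 I \left(1 + A\right)$ ($L{\left(A,I \right)} = - 9 \left(A + 1\right) \left(I + I\right) = - 9 \left(1 + A\right) 2 I = - 9 \cdot 2 I \left(1 + A\right) = - 18 I \left(1 + A\right)$)
$L{\left(8,8 \right)} K{\left(\sqrt{-1 + 1} \right)} + 84 = \left(-18\right) 8 \left(1 + 8\right) 16 + 84 = \left(-18\right) 8 \cdot 9 \cdot 16 + 84 = \left(-1296\right) 16 + 84 = -20736 + 84 = -20652$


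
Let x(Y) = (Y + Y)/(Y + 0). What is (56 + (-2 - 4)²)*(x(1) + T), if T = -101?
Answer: -9108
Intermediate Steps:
x(Y) = 2 (x(Y) = (2*Y)/Y = 2)
(56 + (-2 - 4)²)*(x(1) + T) = (56 + (-2 - 4)²)*(2 - 101) = (56 + (-6)²)*(-99) = (56 + 36)*(-99) = 92*(-99) = -9108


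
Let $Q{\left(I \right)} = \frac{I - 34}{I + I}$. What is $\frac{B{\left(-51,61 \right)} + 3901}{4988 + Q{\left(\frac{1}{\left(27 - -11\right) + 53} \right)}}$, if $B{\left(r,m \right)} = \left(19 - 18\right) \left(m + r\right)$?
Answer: $\frac{7822}{6883} \approx 1.1364$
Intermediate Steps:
$B{\left(r,m \right)} = m + r$ ($B{\left(r,m \right)} = 1 \left(m + r\right) = m + r$)
$Q{\left(I \right)} = \frac{-34 + I}{2 I}$
$\frac{B{\left(-51,61 \right)} + 3901}{4988 + Q{\left(\frac{1}{\left(27 - -11\right) + 53} \right)}} = \frac{\left(61 - 51\right) + 3901}{4988 + \frac{-34 + \frac{1}{\left(27 - -11\right) + 53}}{2 \frac{1}{\left(27 - -11\right) + 53}}} = \frac{10 + 3901}{4988 + \frac{-34 + \frac{1}{\left(27 + 11\right) + 53}}{2 \frac{1}{\left(27 + 11\right) + 53}}} = \frac{3911}{4988 + \frac{-34 + \frac{1}{38 + 53}}{2 \frac{1}{38 + 53}}} = \frac{3911}{4988 + \frac{-34 + \frac{1}{91}}{2 \cdot \frac{1}{91}}} = \frac{3911}{4988 + \frac{\frac{1}{\frac{1}{91}} \left(-34 + \frac{1}{91}\right)}{2}} = \frac{3911}{4988 + \frac{1}{2} \cdot 91 \left(- \frac{3093}{91}\right)} = \frac{3911}{4988 - \frac{3093}{2}} = \frac{3911}{\frac{6883}{2}} = 3911 \cdot \frac{2}{6883} = \frac{7822}{6883}$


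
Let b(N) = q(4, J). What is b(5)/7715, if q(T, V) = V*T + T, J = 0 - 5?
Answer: -16/7715 ≈ -0.0020739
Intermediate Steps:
J = -5
q(T, V) = T + T*V (q(T, V) = T*V + T = T + T*V)
b(N) = -16 (b(N) = 4*(1 - 5) = 4*(-4) = -16)
b(5)/7715 = -16/7715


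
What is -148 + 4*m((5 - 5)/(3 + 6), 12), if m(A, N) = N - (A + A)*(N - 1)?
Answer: -100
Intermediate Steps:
m(A, N) = N - 2*A*(-1 + N)
-148 + 4*m((5 - 5)/(3 + 6), 12) = -148 + 4*(12 + 2*((5 - 5)/(3 + 6)) - 2*(5 - 5)/(3 + 6)*12) = -148 + 4*(12 + 2*(0/9) - 2*0/9*12) = -148 + 4*(12 + 2*(0*(1/9)) - 2*0*(1/9)*12) = -148 + 4*(12 + 2*0 - 2*0*12) = -148 + 4*(12 + 0 + 0) = -148 + 4*12 = -148 + 48 = -100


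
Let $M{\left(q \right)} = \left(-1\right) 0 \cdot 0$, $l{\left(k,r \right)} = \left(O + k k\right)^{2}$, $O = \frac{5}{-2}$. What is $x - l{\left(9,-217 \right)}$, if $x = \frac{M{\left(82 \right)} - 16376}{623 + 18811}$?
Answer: $- \frac{239547085}{38868} \approx -6163.1$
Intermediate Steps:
$O = - \frac{5}{2}$ ($O = 5 \left(- \frac{1}{2}\right) = - \frac{5}{2} \approx -2.5$)
$l{\left(k,r \right)} = \left(- \frac{5}{2} + k^{2}\right)^{2}$ ($l{\left(k,r \right)} = \left(- \frac{5}{2} + k k\right)^{2} = \left(- \frac{5}{2} + k^{2}\right)^{2}$)
$M{\left(q \right)} = 0$ ($M{\left(q \right)} = 0 \cdot 0 = 0$)
$x = - \frac{8188}{9717}$ ($x = \frac{0 - 16376}{623 + 18811} = - \frac{16376}{19434} = \left(-16376\right) \frac{1}{19434} = - \frac{8188}{9717} \approx -0.84265$)
$x - l{\left(9,-217 \right)} = - \frac{8188}{9717} - \frac{\left(-5 + 2 \cdot 9^{2}\right)^{2}}{4} = - \frac{8188}{9717} - \frac{\left(-5 + 2 \cdot 81\right)^{2}}{4} = - \frac{8188}{9717} - \frac{\left(-5 + 162\right)^{2}}{4} = - \frac{8188}{9717} - \frac{157^{2}}{4} = - \frac{8188}{9717} - \frac{1}{4} \cdot 24649 = - \frac{8188}{9717} - \frac{24649}{4} = - \frac{239547085}{38868}$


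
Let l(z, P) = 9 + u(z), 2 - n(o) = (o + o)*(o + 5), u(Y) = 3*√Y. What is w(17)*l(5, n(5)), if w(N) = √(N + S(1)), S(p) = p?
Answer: 9*√2*(3 + √5) ≈ 66.644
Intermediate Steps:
n(o) = 2 - 2*o*(5 + o) (n(o) = 2 - (o + o)*(o + 5) = 2 - 2*o*(5 + o))
l(z, P) = 9 + 3*√z
w(N) = √(1 + N) (w(N) = √(N + 1) = √(1 + N))
w(17)*l(5, n(5)) = √(1 + 17)*(9 + 3*√5) = √18*(9 + 3*√5) = (3*√2)*(9 + 3*√5) = 3*√2*(9 + 3*√5)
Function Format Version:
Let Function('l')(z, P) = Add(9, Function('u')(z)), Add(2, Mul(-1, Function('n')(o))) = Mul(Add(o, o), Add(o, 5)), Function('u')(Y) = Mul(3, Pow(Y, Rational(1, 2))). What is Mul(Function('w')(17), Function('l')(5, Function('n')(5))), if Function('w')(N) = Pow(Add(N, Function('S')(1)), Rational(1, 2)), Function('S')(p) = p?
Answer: Mul(9, Pow(2, Rational(1, 2)), Add(3, Pow(5, Rational(1, 2)))) ≈ 66.644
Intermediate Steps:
Function('n')(o) = Add(2, Mul(-2, o, Add(5, o))) (Function('n')(o) = Add(2, Mul(-1, Mul(Add(o, o), Add(o, 5)))) = Add(2, Mul(-1, Mul(Mul(2, o), Add(5, o)))) = Add(2, Mul(-1, Mul(2, o, Add(5, o)))) = Add(2, Mul(-2, o, Add(5, o))))
Function('l')(z, P) = Add(9, Mul(3, Pow(z, Rational(1, 2))))
Function('w')(N) = Pow(Add(1, N), Rational(1, 2)) (Function('w')(N) = Pow(Add(N, 1), Rational(1, 2)) = Pow(Add(1, N), Rational(1, 2)))
Mul(Function('w')(17), Function('l')(5, Function('n')(5))) = Mul(Pow(Add(1, 17), Rational(1, 2)), Add(9, Mul(3, Pow(5, Rational(1, 2))))) = Mul(Pow(18, Rational(1, 2)), Add(9, Mul(3, Pow(5, Rational(1, 2))))) = Mul(Mul(3, Pow(2, Rational(1, 2))), Add(9, Mul(3, Pow(5, Rational(1, 2))))) = Mul(3, Pow(2, Rational(1, 2)), Add(9, Mul(3, Pow(5, Rational(1, 2)))))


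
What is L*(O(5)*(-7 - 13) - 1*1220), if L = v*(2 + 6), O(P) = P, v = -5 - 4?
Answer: 95040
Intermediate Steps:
v = -9
L = -72 (L = -9*(2 + 6) = -9*8 = -72)
L*(O(5)*(-7 - 13) - 1*1220) = -72*(5*(-7 - 13) - 1*1220) = -72*(5*(-20) - 1220) = -72*(-100 - 1220) = -72*(-1320) = 95040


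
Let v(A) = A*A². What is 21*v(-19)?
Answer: -144039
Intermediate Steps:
v(A) = A³
21*v(-19) = 21*(-19)³ = 21*(-6859) = -144039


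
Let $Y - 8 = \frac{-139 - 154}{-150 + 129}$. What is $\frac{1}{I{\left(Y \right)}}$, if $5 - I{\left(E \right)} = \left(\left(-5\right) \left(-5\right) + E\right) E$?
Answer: $- \frac{441}{452341} \approx -0.00097493$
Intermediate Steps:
$Y = \frac{461}{21}$ ($Y = 8 + \frac{-139 - 154}{-150 + 129} = 8 - \frac{293}{-21} = 8 - - \frac{293}{21} = 8 + \frac{293}{21} = \frac{461}{21} \approx 21.952$)
$I{\left(E \right)} = 5 - E \left(25 + E\right)$ ($I{\left(E \right)} = 5 - \left(\left(-5\right) \left(-5\right) + E\right) E = 5 - \left(25 + E\right) E = 5 - E \left(25 + E\right)$)
$\frac{1}{I{\left(Y \right)}} = \frac{1}{5 - \left(\frac{461}{21}\right)^{2} - \frac{11525}{21}} = \frac{1}{5 - \frac{212521}{441} - \frac{11525}{21}} = \frac{1}{- \frac{452341}{441}} = - \frac{441}{452341}$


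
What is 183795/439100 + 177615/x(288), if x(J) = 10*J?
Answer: 87244529/1405120 ≈ 62.090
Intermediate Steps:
183795/439100 + 177615/x(288) = 183795/439100 + 177615/((10*288)) = 183795*(1/439100) + 177615/2880 = 36759/87820 + 177615*(1/2880) = 36759/87820 + 3947/64 = 87244529/1405120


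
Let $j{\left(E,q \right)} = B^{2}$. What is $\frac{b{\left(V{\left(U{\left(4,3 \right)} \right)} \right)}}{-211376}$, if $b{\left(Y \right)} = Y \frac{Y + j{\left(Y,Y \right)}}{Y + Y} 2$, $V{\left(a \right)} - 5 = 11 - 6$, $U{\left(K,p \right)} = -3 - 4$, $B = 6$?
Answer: $- \frac{23}{105688} \approx -0.00021762$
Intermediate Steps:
$U{\left(K,p \right)} = -7$
$V{\left(a \right)} = 10$ ($V{\left(a \right)} = 5 + \left(11 - 6\right) = 5 + 5 = 10$)
$j{\left(E,q \right)} = 36$ ($j{\left(E,q \right)} = 6^{2} = 36$)
$b{\left(Y \right)} = 36 + Y$ ($b{\left(Y \right)} = Y \frac{Y + 36}{Y + Y} 2 = Y \frac{36 + Y}{2 Y} 2 = \left(18 + \frac{Y}{2}\right) 2 = 36 + Y$)
$\frac{b{\left(V{\left(U{\left(4,3 \right)} \right)} \right)}}{-211376} = \frac{36 + 10}{-211376} = 46 \left(- \frac{1}{211376}\right) = - \frac{23}{105688}$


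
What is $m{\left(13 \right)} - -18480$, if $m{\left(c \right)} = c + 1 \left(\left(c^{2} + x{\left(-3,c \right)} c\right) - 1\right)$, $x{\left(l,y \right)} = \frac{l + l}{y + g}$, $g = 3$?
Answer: $\frac{149249}{8} \approx 18656.0$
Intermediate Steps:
$x{\left(l,y \right)} = \frac{2 l}{3 + y}$ ($x{\left(l,y \right)} = \frac{l + l}{y + 3} = \frac{2 l}{3 + y}$)
$m{\left(c \right)} = -1 + c + c^{2} - \frac{6 c}{3 + c}$ ($m{\left(c \right)} = c + 1 \left(\left(c^{2} + 2 \left(-3\right) \frac{1}{3 + c} c\right) - 1\right) = c + 1 \left(\left(c^{2} + - \frac{6}{3 + c} c\right) - 1\right) = c + 1 \left(\left(c^{2} - \frac{6 c}{3 + c}\right) - 1\right) = c + 1 \left(-1 + c^{2} - \frac{6 c}{3 + c}\right) = c - \left(1 - c^{2} + \frac{6 c}{3 + c}\right) = -1 + c + c^{2} - \frac{6 c}{3 + c}$)
$m{\left(13 \right)} - -18480 = \frac{\left(-6\right) 13 + \left(3 + 13\right) \left(-1 + 13 + 13^{2}\right)}{3 + 13} - -18480 = \frac{-78 + 16 \left(-1 + 13 + 169\right)}{16} + 18480 = \frac{-78 + 16 \cdot 181}{16} + 18480 = \frac{-78 + 2896}{16} + 18480 = \frac{1}{16} \cdot 2818 + 18480 = \frac{1409}{8} + 18480 = \frac{149249}{8}$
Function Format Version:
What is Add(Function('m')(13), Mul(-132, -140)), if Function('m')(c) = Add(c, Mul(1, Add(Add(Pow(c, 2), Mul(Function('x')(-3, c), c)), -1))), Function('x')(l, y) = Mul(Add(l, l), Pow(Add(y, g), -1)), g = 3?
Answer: Rational(149249, 8) ≈ 18656.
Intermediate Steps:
Function('x')(l, y) = Mul(2, l, Pow(Add(3, y), -1)) (Function('x')(l, y) = Mul(Add(l, l), Pow(Add(y, 3), -1)) = Mul(Mul(2, l), Pow(Add(3, y), -1)) = Mul(2, l, Pow(Add(3, y), -1)))
Function('m')(c) = Add(-1, c, Pow(c, 2), Mul(-6, c, Pow(Add(3, c), -1))) (Function('m')(c) = Add(c, Mul(1, Add(Add(Pow(c, 2), Mul(Mul(2, -3, Pow(Add(3, c), -1)), c)), -1))) = Add(c, Mul(1, Add(Add(Pow(c, 2), Mul(Mul(-6, Pow(Add(3, c), -1)), c)), -1))) = Add(c, Mul(1, Add(Add(Pow(c, 2), Mul(-6, c, Pow(Add(3, c), -1))), -1))) = Add(c, Mul(1, Add(-1, Pow(c, 2), Mul(-6, c, Pow(Add(3, c), -1))))) = Add(c, Add(-1, Pow(c, 2), Mul(-6, c, Pow(Add(3, c), -1)))) = Add(-1, c, Pow(c, 2), Mul(-6, c, Pow(Add(3, c), -1))))
Add(Function('m')(13), Mul(-132, -140)) = Add(Mul(Pow(Add(3, 13), -1), Add(Mul(-6, 13), Mul(Add(3, 13), Add(-1, 13, Pow(13, 2))))), Mul(-132, -140)) = Add(Mul(Pow(16, -1), Add(-78, Mul(16, Add(-1, 13, 169)))), 18480) = Add(Mul(Rational(1, 16), Add(-78, Mul(16, 181))), 18480) = Add(Mul(Rational(1, 16), Add(-78, 2896)), 18480) = Add(Mul(Rational(1, 16), 2818), 18480) = Add(Rational(1409, 8), 18480) = Rational(149249, 8)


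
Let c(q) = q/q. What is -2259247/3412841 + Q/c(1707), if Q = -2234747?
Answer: -7626838445474/3412841 ≈ -2.2347e+6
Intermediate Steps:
c(q) = 1
-2259247/3412841 + Q/c(1707) = -2259247/3412841 - 2234747/1 = -2259247*1/3412841 - 2234747*1 = -2259247/3412841 - 2234747 = -7626838445474/3412841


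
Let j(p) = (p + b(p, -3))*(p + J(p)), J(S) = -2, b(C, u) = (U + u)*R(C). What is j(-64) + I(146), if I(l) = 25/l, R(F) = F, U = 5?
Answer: 1850137/146 ≈ 12672.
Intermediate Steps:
b(C, u) = C*(5 + u) (b(C, u) = (5 + u)*C = C*(5 + u))
j(p) = 3*p*(-2 + p) (j(p) = (p + p*(5 - 3))*(p - 2) = (p + p*2)*(-2 + p) = (p + 2*p)*(-2 + p) = (3*p)*(-2 + p) = 3*p*(-2 + p))
j(-64) + I(146) = 3*(-64)*(-2 - 64) + 25/146 = 3*(-64)*(-66) + 25*(1/146) = 12672 + 25/146 = 1850137/146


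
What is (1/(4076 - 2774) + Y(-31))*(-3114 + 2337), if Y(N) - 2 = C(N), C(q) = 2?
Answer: -192733/62 ≈ -3108.6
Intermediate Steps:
Y(N) = 4 (Y(N) = 2 + 2 = 4)
(1/(4076 - 2774) + Y(-31))*(-3114 + 2337) = (1/(4076 - 2774) + 4)*(-3114 + 2337) = (1/1302 + 4)*(-777) = (5209/1302)*(-777) = -192733/62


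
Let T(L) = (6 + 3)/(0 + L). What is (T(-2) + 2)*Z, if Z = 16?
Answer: -40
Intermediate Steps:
T(L) = 9/L
(T(-2) + 2)*Z = (9/(-2) + 2)*16 = (9*(-½) + 2)*16 = (-9/2 + 2)*16 = -5/2*16 = -40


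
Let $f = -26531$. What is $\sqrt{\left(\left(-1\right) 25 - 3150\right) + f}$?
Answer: $i \sqrt{29706} \approx 172.35 i$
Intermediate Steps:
$\sqrt{\left(\left(-1\right) 25 - 3150\right) + f} = \sqrt{\left(\left(-1\right) 25 - 3150\right) - 26531} = \sqrt{\left(-25 - 3150\right) - 26531} = \sqrt{-3175 - 26531} = \sqrt{-29706} = i \sqrt{29706}$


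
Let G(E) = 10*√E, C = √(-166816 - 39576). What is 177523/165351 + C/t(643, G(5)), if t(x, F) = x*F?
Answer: 177523/165351 + I*√257990/16075 ≈ 1.0736 + 0.031597*I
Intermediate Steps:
C = 2*I*√51598 (C = √(-206392) = 2*I*√51598 ≈ 454.3*I)
t(x, F) = F*x
177523/165351 + C/t(643, G(5)) = 177523/165351 + (2*I*√51598)/(((10*√5)*643)) = 177523*(1/165351) + (2*I*√51598)/((6430*√5)) = 177523/165351 + (2*I*√51598)*(√5/32150) = 177523/165351 + I*√257990/16075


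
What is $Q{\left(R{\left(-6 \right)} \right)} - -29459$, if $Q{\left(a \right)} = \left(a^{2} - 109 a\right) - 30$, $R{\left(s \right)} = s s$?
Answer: $26801$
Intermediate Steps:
$R{\left(s \right)} = s^{2}$
$Q{\left(a \right)} = -30 + a^{2} - 109 a$
$Q{\left(R{\left(-6 \right)} \right)} - -29459 = \left(-30 + \left(\left(-6\right)^{2}\right)^{2} - 109 \left(-6\right)^{2}\right) - -29459 = \left(-30 + 36^{2} - 3924\right) + 29459 = \left(-30 + 1296 - 3924\right) + 29459 = -2658 + 29459 = 26801$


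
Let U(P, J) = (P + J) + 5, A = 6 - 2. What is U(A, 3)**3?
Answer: 1728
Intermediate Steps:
A = 4
U(P, J) = 5 + J + P (U(P, J) = (J + P) + 5 = 5 + J + P)
U(A, 3)**3 = (5 + 3 + 4)**3 = 12**3 = 1728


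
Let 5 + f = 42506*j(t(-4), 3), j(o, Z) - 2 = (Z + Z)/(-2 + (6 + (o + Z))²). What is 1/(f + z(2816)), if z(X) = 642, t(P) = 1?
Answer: 49/4324319 ≈ 1.1331e-5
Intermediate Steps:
j(o, Z) = 2 + 2*Z/(-2 + (6 + Z + o)²) (j(o, Z) = 2 + (Z + Z)/(-2 + (6 + (o + Z))²) = 2 + (2*Z)/(-2 + (6 + (Z + o))²) = 2 + (2*Z)/(-2 + (6 + Z + o)²) = 2 + 2*Z/(-2 + (6 + Z + o)²))
f = 4292861/49 (f = -5 + 42506*(2*(-2 + 3 + (6 + 3 + 1)²)/(-2 + (6 + 3 + 1)²)) = -5 + 42506*(2*(-2 + 3 + 10²)/(-2 + 10²)) = -5 + 42506*(2*(-2 + 3 + 100)/(-2 + 100)) = -5 + 42506*(2*101/98) = -5 + 42506*(2*(1/98)*101) = -5 + 42506*(101/49) = -5 + 4293106/49 = 4292861/49 ≈ 87609.)
1/(f + z(2816)) = 1/(4292861/49 + 642) = 1/(4324319/49) = 49/4324319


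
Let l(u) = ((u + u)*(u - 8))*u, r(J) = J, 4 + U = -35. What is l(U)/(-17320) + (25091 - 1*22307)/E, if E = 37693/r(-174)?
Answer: -1500483069/326421380 ≈ -4.5968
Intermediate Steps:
U = -39 (U = -4 - 35 = -39)
l(u) = 2*u²*(-8 + u) (l(u) = ((2*u)*(-8 + u))*u = (2*u*(-8 + u))*u = 2*u²*(-8 + u))
E = -37693/174 (E = 37693/(-174) = 37693*(-1/174) = -37693/174 ≈ -216.63)
l(U)/(-17320) + (25091 - 1*22307)/E = (2*(-39)²*(-8 - 39))/(-17320) + (25091 - 1*22307)/(-37693/174) = (2*1521*(-47))*(-1/17320) + (25091 - 22307)*(-174/37693) = -142974*(-1/17320) + 2784*(-174/37693) = 71487/8660 - 484416/37693 = -1500483069/326421380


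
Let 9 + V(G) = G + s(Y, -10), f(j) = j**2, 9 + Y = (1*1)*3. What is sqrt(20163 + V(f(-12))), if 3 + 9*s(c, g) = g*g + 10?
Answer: sqrt(182789)/3 ≈ 142.51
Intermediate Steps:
Y = -6 (Y = -9 + (1*1)*3 = -9 + 1*3 = -9 + 3 = -6)
s(c, g) = 7/9 + g**2/9 (s(c, g) = -1/3 + (g*g + 10)/9 = -1/3 + (g**2 + 10)/9 = -1/3 + (10 + g**2)/9 = -1/3 + (10/9 + g**2/9) = 7/9 + g**2/9)
V(G) = 26/9 + G (V(G) = -9 + (G + (7/9 + (1/9)*(-10)**2)) = -9 + (G + (7/9 + (1/9)*100)) = -9 + (G + (7/9 + 100/9)) = -9 + (G + 107/9) = -9 + (107/9 + G) = 26/9 + G)
sqrt(20163 + V(f(-12))) = sqrt(20163 + (26/9 + (-12)**2)) = sqrt(20163 + (26/9 + 144)) = sqrt(20163 + 1322/9) = sqrt(182789/9) = sqrt(182789)/3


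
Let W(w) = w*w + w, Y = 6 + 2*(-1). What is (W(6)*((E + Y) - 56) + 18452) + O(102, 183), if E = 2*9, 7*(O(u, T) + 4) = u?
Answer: 119242/7 ≈ 17035.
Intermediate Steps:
O(u, T) = -4 + u/7
E = 18
Y = 4 (Y = 6 - 2 = 4)
W(w) = w + w**2 (W(w) = w**2 + w = w + w**2)
(W(6)*((E + Y) - 56) + 18452) + O(102, 183) = ((6*(1 + 6))*((18 + 4) - 56) + 18452) + (-4 + (1/7)*102) = ((6*7)*(22 - 56) + 18452) + (-4 + 102/7) = (42*(-34) + 18452) + 74/7 = (-1428 + 18452) + 74/7 = 17024 + 74/7 = 119242/7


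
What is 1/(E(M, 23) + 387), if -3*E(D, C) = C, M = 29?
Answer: 3/1138 ≈ 0.0026362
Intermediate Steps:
E(D, C) = -C/3
1/(E(M, 23) + 387) = 1/(-1/3*23 + 387) = 1/(-23/3 + 387) = 1/(1138/3) = 3/1138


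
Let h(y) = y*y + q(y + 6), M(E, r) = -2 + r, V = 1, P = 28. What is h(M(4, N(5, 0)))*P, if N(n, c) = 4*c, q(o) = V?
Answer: 140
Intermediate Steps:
q(o) = 1
h(y) = 1 + y² (h(y) = y*y + 1 = y² + 1 = 1 + y²)
h(M(4, N(5, 0)))*P = (1 + (-2 + 4*0)²)*28 = (1 + (-2 + 0)²)*28 = (1 + (-2)²)*28 = (1 + 4)*28 = 5*28 = 140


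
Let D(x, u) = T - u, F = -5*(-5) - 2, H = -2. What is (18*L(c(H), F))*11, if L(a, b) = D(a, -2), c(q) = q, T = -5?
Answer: -594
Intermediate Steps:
F = 23 (F = 25 - 2 = 23)
D(x, u) = -5 - u
L(a, b) = -3 (L(a, b) = -5 - 1*(-2) = -5 + 2 = -3)
(18*L(c(H), F))*11 = (18*(-3))*11 = -54*11 = -594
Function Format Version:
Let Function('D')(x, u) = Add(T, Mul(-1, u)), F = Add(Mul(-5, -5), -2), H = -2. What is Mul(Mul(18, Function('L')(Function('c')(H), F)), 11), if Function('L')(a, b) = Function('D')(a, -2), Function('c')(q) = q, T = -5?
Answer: -594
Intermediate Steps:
F = 23 (F = Add(25, -2) = 23)
Function('D')(x, u) = Add(-5, Mul(-1, u))
Function('L')(a, b) = -3 (Function('L')(a, b) = Add(-5, Mul(-1, -2)) = Add(-5, 2) = -3)
Mul(Mul(18, Function('L')(Function('c')(H), F)), 11) = Mul(Mul(18, -3), 11) = Mul(-54, 11) = -594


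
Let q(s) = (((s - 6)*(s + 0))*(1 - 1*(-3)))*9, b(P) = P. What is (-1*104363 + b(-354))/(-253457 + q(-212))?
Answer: -104717/1410319 ≈ -0.074251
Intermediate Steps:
q(s) = 36*s*(-6 + s) (q(s) = (((-6 + s)*s)*(1 + 3))*9 = ((s*(-6 + s))*4)*9 = (4*s*(-6 + s))*9 = 36*s*(-6 + s))
(-1*104363 + b(-354))/(-253457 + q(-212)) = (-1*104363 - 354)/(-253457 + 36*(-212)*(-6 - 212)) = (-104363 - 354)/(-253457 + 36*(-212)*(-218)) = -104717/(-253457 + 1663776) = -104717/1410319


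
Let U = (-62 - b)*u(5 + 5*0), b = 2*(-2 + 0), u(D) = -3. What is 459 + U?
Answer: 633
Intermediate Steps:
b = -4 (b = 2*(-2) = -4)
U = 174 (U = (-62 - 1*(-4))*(-3) = (-62 + 4)*(-3) = -58*(-3) = 174)
459 + U = 459 + 174 = 633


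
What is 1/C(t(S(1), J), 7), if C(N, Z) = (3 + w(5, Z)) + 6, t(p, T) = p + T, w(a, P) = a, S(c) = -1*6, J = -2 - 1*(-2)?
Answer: 1/14 ≈ 0.071429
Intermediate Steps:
J = 0 (J = -2 + 2 = 0)
S(c) = -6
t(p, T) = T + p
C(N, Z) = 14 (C(N, Z) = (3 + 5) + 6 = 8 + 6 = 14)
1/C(t(S(1), J), 7) = 1/14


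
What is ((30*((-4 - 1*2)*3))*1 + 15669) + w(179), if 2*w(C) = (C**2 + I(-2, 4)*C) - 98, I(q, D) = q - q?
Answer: 62201/2 ≈ 31101.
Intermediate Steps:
I(q, D) = 0
w(C) = -49 + C**2/2 (w(C) = ((C**2 + 0*C) - 98)/2 = ((C**2 + 0) - 98)/2 = (C**2 - 98)/2 = (-98 + C**2)/2 = -49 + C**2/2)
((30*((-4 - 1*2)*3))*1 + 15669) + w(179) = ((30*((-4 - 1*2)*3))*1 + 15669) + (-49 + (1/2)*179**2) = ((30*((-4 - 2)*3))*1 + 15669) + (-49 + (1/2)*32041) = ((30*(-6*3))*1 + 15669) + (-49 + 32041/2) = ((30*(-18))*1 + 15669) + 31943/2 = (-540*1 + 15669) + 31943/2 = (-540 + 15669) + 31943/2 = 15129 + 31943/2 = 62201/2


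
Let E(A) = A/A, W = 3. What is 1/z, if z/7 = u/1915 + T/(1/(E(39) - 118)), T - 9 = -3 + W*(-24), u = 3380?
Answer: 383/20707414 ≈ 1.8496e-5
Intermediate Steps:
E(A) = 1
T = -66 (T = 9 + (-3 + 3*(-24)) = 9 + (-3 - 72) = 9 - 75 = -66)
z = 20707414/383 (z = 7*(3380/1915 - 66/(1/(1 - 118))) = 7*(3380*(1/1915) - 66/(1/(-117))) = 7*(676/383 - 66/(-1/117)) = 7*(676/383 - 66*(-117)) = 7*(676/383 + 7722) = 7*(2958202/383) = 20707414/383 ≈ 54066.)
1/z = 1/(20707414/383) = 383/20707414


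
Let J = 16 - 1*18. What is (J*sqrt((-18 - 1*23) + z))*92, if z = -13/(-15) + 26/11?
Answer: -368*I*sqrt(257070)/165 ≈ -1130.8*I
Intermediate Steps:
J = -2 (J = 16 - 18 = -2)
z = 533/165 (z = -13*(-1/15) + 26*(1/11) = 13/15 + 26/11 = 533/165 ≈ 3.2303)
(J*sqrt((-18 - 1*23) + z))*92 = -2*sqrt((-18 - 1*23) + 533/165)*92 = -2*sqrt((-18 - 23) + 533/165)*92 = -2*sqrt(-41 + 533/165)*92 = -4*I*sqrt(257070)/165*92 = -368*I*sqrt(257070)/165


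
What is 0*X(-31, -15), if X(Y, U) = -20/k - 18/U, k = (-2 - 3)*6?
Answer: 0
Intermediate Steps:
k = -30 (k = -5*6 = -30)
X(Y, U) = ⅔ - 18/U (X(Y, U) = -20/(-30) - 18/U = -20*(-1/30) - 18/U = ⅔ - 18/U)
0*X(-31, -15) = 0*(⅔ - 18/(-15)) = 0*(⅔ - 18*(-1/15)) = 0*(⅔ + 6/5) = 0*(28/15) = 0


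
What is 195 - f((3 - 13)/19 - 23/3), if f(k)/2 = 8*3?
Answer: 147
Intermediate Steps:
f(k) = 48 (f(k) = 2*(8*3) = 2*24 = 48)
195 - f((3 - 13)/19 - 23/3) = 195 - 1*48 = 195 - 48 = 147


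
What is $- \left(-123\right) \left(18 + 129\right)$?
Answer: $18081$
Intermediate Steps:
$- \left(-123\right) \left(18 + 129\right) = - \left(-123\right) 147 = \left(-1\right) \left(-18081\right) = 18081$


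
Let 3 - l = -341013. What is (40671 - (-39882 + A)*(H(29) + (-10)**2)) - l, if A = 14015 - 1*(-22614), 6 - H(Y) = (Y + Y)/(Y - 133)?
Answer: 2406933/52 ≈ 46287.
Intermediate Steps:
H(Y) = 6 - 2*Y/(-133 + Y) (H(Y) = 6 - (Y + Y)/(Y - 133) = 6 - 2*Y/(-133 + Y))
l = 341016 (l = 3 - 1*(-341013) = 3 + 341013 = 341016)
A = 36629 (A = 14015 + 22614 = 36629)
(40671 - (-39882 + A)*(H(29) + (-10)**2)) - l = (40671 - (-39882 + 36629)*(2*(-399 + 2*29)/(-133 + 29) + (-10)**2)) - 1*341016 = (40671 - (-3253)*(2*(-399 + 58)/(-104) + 100)) - 341016 = (40671 - (-3253)*(2*(-1/104)*(-341) + 100)) - 341016 = (40671 - (-3253)*(341/52 + 100)) - 341016 = (40671 - (-3253)*5541/52) - 341016 = (40671 - 1*(-18024873/52)) - 341016 = (40671 + 18024873/52) - 341016 = 20139765/52 - 341016 = 2406933/52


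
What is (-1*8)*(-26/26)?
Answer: 8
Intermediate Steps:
(-1*8)*(-26/26) = -(-208)/26 = -8*(-1) = 8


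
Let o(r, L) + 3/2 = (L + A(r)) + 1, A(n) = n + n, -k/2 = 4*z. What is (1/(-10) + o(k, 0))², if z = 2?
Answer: 26569/25 ≈ 1062.8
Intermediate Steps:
k = -16 (k = -8*2 = -2*8 = -16)
A(n) = 2*n
o(r, L) = -½ + L + 2*r (o(r, L) = -3/2 + ((L + 2*r) + 1) = -3/2 + (1 + L + 2*r) = -½ + L + 2*r)
(1/(-10) + o(k, 0))² = (1/(-10) + (-½ + 0 + 2*(-16)))² = (-⅒ + (-½ + 0 - 32))² = (-⅒ - 65/2)² = (-163/5)² = 26569/25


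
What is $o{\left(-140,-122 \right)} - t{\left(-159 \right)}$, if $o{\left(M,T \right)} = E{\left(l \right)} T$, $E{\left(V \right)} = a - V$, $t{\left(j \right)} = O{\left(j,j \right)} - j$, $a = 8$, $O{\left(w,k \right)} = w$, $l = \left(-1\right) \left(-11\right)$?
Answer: $366$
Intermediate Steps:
$l = 11$
$t{\left(j \right)} = 0$ ($t{\left(j \right)} = j - j = 0$)
$E{\left(V \right)} = 8 - V$
$o{\left(M,T \right)} = - 3 T$ ($o{\left(M,T \right)} = \left(8 - 11\right) T = - 3 T$)
$o{\left(-140,-122 \right)} - t{\left(-159 \right)} = \left(-3\right) \left(-122\right) - 0 = 366 + 0 = 366$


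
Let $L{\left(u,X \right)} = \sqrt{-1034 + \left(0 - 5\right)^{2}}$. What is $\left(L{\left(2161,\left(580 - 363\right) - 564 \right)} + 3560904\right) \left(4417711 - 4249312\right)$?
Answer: $599652672696 + 168399 i \sqrt{1009} \approx 5.9965 \cdot 10^{11} + 5.3492 \cdot 10^{6} i$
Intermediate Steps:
$L{\left(u,X \right)} = i \sqrt{1009}$ ($L{\left(u,X \right)} = \sqrt{-1034 + \left(-5\right)^{2}} = \sqrt{-1034 + 25} = \sqrt{-1009} = i \sqrt{1009}$)
$\left(L{\left(2161,\left(580 - 363\right) - 564 \right)} + 3560904\right) \left(4417711 - 4249312\right) = \left(i \sqrt{1009} + 3560904\right) \left(4417711 - 4249312\right) = \left(3560904 + i \sqrt{1009}\right) 168399 = 599652672696 + 168399 i \sqrt{1009}$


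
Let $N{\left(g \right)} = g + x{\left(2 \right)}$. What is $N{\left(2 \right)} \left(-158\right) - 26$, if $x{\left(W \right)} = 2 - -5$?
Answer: $-1448$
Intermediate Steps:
$x{\left(W \right)} = 7$ ($x{\left(W \right)} = 2 + 5 = 7$)
$N{\left(g \right)} = 7 + g$ ($N{\left(g \right)} = g + 7 = 7 + g$)
$N{\left(2 \right)} \left(-158\right) - 26 = \left(7 + 2\right) \left(-158\right) - 26 = 9 \left(-158\right) - 26 = -1422 - 26 = -1448$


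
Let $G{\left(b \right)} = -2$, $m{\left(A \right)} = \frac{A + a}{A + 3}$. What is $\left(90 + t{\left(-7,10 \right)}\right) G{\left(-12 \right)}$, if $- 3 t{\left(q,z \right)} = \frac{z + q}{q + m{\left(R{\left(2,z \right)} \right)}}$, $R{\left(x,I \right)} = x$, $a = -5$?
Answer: $- \frac{3425}{19} \approx -180.26$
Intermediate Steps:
$m{\left(A \right)} = \frac{-5 + A}{3 + A}$ ($m{\left(A \right)} = \frac{A - 5}{A + 3} = \frac{-5 + A}{3 + A}$)
$t{\left(q,z \right)} = - \frac{q + z}{3 \left(- \frac{3}{5} + q\right)}$ ($t{\left(q,z \right)} = - \frac{\left(z + q\right) \frac{1}{q + \frac{-5 + 2}{3 + 2}}}{3} = - \frac{\left(q + z\right) \frac{1}{q + \frac{1}{5} \left(-3\right)}}{3} = - \frac{\left(q + z\right) \frac{1}{q - \frac{3}{5}}}{3} = - \frac{\left(q + z\right) \frac{1}{- \frac{3}{5} + q}}{3} = - \frac{\frac{1}{- \frac{3}{5} + q} \left(q + z\right)}{3} = - \frac{q + z}{3 \left(- \frac{3}{5} + q\right)}$)
$\left(90 + t{\left(-7,10 \right)}\right) G{\left(-12 \right)} = \left(90 + \frac{5 \left(\left(-1\right) \left(-7\right) - 10\right)}{3 \left(-3 + 5 \left(-7\right)\right)}\right) \left(-2\right) = \left(90 + \frac{5 \left(7 - 10\right)}{3 \left(-3 - 35\right)}\right) \left(-2\right) = \left(90 + \frac{5}{3} \frac{1}{-38} \left(-3\right)\right) \left(-2\right) = \left(90 + \frac{5}{3} \left(- \frac{1}{38}\right) \left(-3\right)\right) \left(-2\right) = \left(90 + \frac{5}{38}\right) \left(-2\right) = \frac{3425}{38} \left(-2\right) = - \frac{3425}{19}$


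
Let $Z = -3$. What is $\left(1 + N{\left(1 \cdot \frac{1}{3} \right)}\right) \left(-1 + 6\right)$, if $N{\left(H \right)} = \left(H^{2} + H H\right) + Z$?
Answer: $- \frac{80}{9} \approx -8.8889$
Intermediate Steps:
$N{\left(H \right)} = -3 + 2 H^{2}$ ($N{\left(H \right)} = \left(H^{2} + H H\right) - 3 = \left(H^{2} + H^{2}\right) - 3 = 2 H^{2} - 3 = -3 + 2 H^{2}$)
$\left(1 + N{\left(1 \cdot \frac{1}{3} \right)}\right) \left(-1 + 6\right) = \left(1 - \left(3 - 2 \left(1 \cdot \frac{1}{3}\right)^{2}\right)\right) \left(-1 + 6\right) = \left(1 - \left(3 - 2 \left(1 \cdot \frac{1}{3}\right)^{2}\right)\right) 5 = \left(1 - \left(3 - \frac{2}{9}\right)\right) 5 = \left(1 + \left(-3 + 2 \cdot \frac{1}{9}\right)\right) 5 = \left(1 + \left(-3 + \frac{2}{9}\right)\right) 5 = \left(1 - \frac{25}{9}\right) 5 = \left(- \frac{16}{9}\right) 5 = - \frac{80}{9}$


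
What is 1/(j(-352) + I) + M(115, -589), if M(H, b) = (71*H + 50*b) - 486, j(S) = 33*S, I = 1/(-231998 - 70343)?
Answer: -76459601146288/3511993057 ≈ -21771.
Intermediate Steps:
I = -1/302341 (I = 1/(-302341) = -1/302341 ≈ -3.3075e-6)
M(H, b) = -486 + 50*b + 71*H (M(H, b) = (50*b + 71*H) - 486 = -486 + 50*b + 71*H)
1/(j(-352) + I) + M(115, -589) = 1/(33*(-352) - 1/302341) + (-486 + 50*(-589) + 71*115) = 1/(-11616 - 1/302341) + (-486 - 29450 + 8165) = 1/(-3511993057/302341) - 21771 = -302341/3511993057 - 21771 = -76459601146288/3511993057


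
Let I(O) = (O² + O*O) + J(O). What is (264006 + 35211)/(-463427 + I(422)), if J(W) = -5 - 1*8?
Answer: -299217/107272 ≈ -2.7893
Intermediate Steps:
J(W) = -13 (J(W) = -5 - 8 = -13)
I(O) = -13 + 2*O² (I(O) = (O² + O*O) - 13 = (O² + O²) - 13 = 2*O² - 13 = -13 + 2*O²)
(264006 + 35211)/(-463427 + I(422)) = (264006 + 35211)/(-463427 + (-13 + 2*422²)) = 299217/(-463427 + (-13 + 2*178084)) = 299217/(-463427 + (-13 + 356168)) = 299217/(-463427 + 356155) = 299217/(-107272) = 299217*(-1/107272) = -299217/107272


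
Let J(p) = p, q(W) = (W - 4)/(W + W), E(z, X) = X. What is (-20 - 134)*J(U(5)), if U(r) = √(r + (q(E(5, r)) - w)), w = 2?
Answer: -77*√310/5 ≈ -271.15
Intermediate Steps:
q(W) = (-4 + W)/(2*W) (q(W) = (-4 + W)/((2*W)) = (-4 + W)*(1/(2*W)) = (-4 + W)/(2*W))
U(r) = √(-2 + r + (-4 + r)/(2*r)) (U(r) = √(r + ((-4 + r)/(2*r) - 1*2)) = √(r + ((-4 + r)/(2*r) - 2)) = √(r + (-2 + (-4 + r)/(2*r))) = √(-2 + r + (-4 + r)/(2*r)))
(-20 - 134)*J(U(5)) = (-20 - 134)*(√(-6 - 8/5 + 4*5)/2) = -77*√(-6 - 8*⅕ + 20) = -77*√(-6 - 8/5 + 20) = -77*√(62/5) = -77*√310/5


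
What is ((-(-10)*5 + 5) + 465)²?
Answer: 270400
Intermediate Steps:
((-(-10)*5 + 5) + 465)² = ((-2*(-25) + 5) + 465)² = ((50 + 5) + 465)² = (55 + 465)² = 520² = 270400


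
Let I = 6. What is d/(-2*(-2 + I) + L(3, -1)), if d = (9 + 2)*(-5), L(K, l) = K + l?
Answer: 55/6 ≈ 9.1667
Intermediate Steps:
d = -55 (d = 11*(-5) = -55)
d/(-2*(-2 + I) + L(3, -1)) = -55/(-2*(-2 + 6) + (3 - 1)) = -55/(-2*4 + 2) = -55/(-8 + 2) = -55/(-6) = -⅙*(-55) = 55/6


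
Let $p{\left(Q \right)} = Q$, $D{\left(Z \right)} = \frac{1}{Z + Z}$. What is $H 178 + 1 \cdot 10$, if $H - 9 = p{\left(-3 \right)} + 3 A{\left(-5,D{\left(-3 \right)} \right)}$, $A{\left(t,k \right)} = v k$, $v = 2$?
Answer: $900$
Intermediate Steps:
$D{\left(Z \right)} = \frac{1}{2 Z}$
$A{\left(t,k \right)} = 2 k$
$H = 5$ ($H = 9 - \left(3 - 3 \cdot 2 \frac{1}{2 \left(-3\right)}\right) = 9 - \left(3 - 3 \cdot 2 \cdot \frac{1}{2} \left(- \frac{1}{3}\right)\right) = 9 - \left(3 - 3 \cdot 2 \left(- \frac{1}{6}\right)\right) = 9 + \left(-3 + 3 \left(- \frac{1}{3}\right)\right) = 9 - 4 = 5$)
$H 178 + 1 \cdot 10 = 5 \cdot 178 + 1 \cdot 10 = 890 + 10 = 900$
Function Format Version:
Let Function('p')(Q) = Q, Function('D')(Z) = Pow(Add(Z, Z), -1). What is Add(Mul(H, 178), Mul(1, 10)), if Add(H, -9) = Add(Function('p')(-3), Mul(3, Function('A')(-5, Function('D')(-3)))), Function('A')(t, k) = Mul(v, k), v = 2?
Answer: 900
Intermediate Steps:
Function('D')(Z) = Mul(Rational(1, 2), Pow(Z, -1)) (Function('D')(Z) = Pow(Mul(2, Z), -1) = Mul(Rational(1, 2), Pow(Z, -1)))
Function('A')(t, k) = Mul(2, k)
H = 5 (H = Add(9, Add(-3, Mul(3, Mul(2, Mul(Rational(1, 2), Pow(-3, -1)))))) = Add(9, Add(-3, Mul(3, Mul(2, Mul(Rational(1, 2), Rational(-1, 3)))))) = Add(9, Add(-3, Mul(3, Mul(2, Rational(-1, 6))))) = Add(9, Add(-3, Mul(3, Rational(-1, 3)))) = Add(9, Add(-3, -1)) = Add(9, -4) = 5)
Add(Mul(H, 178), Mul(1, 10)) = Add(Mul(5, 178), Mul(1, 10)) = Add(890, 10) = 900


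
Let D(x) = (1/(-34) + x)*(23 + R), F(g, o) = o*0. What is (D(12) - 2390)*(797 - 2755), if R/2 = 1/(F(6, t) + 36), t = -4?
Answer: 1266605725/306 ≈ 4.1392e+6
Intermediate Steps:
F(g, o) = 0
R = 1/18 (R = 2/(0 + 36) = 2/36 = 2*(1/36) = 1/18 ≈ 0.055556)
D(x) = -415/612 + 415*x/18 (D(x) = (1/(-34) + x)*(23 + 1/18) = (-1/34 + x)*(415/18) = -415/612 + 415*x/18)
(D(12) - 2390)*(797 - 2755) = ((-415/612 + (415/18)*12) - 2390)*(797 - 2755) = ((-415/612 + 830/3) - 2390)*(-1958) = (168905/612 - 2390)*(-1958) = -1293775/612*(-1958) = 1266605725/306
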